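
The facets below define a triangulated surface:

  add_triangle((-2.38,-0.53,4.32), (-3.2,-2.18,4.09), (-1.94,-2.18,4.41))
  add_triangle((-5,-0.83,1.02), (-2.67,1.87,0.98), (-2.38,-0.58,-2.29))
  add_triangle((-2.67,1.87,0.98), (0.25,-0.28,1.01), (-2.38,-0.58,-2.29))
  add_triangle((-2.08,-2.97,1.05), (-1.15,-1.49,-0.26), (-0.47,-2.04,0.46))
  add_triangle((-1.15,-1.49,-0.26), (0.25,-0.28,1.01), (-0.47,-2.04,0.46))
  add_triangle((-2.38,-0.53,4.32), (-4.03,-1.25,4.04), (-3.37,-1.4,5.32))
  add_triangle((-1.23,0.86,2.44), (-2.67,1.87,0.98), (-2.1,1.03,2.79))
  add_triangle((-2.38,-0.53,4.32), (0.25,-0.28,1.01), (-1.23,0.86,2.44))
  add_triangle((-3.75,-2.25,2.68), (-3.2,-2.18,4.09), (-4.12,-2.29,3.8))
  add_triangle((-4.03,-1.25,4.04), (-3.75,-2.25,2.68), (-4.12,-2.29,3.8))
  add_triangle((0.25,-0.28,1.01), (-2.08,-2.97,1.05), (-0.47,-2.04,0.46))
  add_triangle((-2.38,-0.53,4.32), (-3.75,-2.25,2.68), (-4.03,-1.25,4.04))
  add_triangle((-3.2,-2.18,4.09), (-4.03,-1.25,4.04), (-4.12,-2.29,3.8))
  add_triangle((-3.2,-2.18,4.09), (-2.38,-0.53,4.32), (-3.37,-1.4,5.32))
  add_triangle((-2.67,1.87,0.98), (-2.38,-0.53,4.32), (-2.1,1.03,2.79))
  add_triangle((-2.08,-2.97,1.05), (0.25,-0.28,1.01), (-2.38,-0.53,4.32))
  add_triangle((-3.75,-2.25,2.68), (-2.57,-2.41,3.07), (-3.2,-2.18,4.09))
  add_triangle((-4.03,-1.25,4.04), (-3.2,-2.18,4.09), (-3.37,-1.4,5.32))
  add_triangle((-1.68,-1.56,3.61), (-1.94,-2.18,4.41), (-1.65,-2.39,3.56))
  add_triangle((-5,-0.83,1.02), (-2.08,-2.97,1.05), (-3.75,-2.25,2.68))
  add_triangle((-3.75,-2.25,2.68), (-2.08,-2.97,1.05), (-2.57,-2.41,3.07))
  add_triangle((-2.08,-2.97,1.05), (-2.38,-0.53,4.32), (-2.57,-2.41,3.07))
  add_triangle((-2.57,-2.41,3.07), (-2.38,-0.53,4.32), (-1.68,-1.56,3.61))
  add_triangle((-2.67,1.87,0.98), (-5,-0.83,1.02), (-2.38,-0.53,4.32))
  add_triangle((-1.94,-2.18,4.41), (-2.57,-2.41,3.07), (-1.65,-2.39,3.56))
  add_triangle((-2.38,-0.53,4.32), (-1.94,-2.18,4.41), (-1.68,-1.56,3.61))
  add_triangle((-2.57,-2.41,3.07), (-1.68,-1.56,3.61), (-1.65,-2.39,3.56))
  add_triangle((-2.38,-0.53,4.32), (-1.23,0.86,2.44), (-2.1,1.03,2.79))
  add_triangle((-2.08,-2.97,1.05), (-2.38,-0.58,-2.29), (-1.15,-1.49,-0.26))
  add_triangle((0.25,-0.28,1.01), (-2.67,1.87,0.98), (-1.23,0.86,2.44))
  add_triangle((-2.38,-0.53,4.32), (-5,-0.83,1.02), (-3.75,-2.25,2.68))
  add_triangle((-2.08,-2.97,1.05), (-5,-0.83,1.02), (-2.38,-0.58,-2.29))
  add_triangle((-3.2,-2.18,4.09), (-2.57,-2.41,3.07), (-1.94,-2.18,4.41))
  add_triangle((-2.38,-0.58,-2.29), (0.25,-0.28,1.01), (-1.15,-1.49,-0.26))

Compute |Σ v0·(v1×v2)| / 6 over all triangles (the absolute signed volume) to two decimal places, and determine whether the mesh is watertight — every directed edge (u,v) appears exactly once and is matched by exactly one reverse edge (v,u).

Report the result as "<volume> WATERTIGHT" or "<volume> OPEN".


37.35 WATERTIGHT

Per-triangle v0·(v1×v2)/6:
  t1: +1.7087
  t2: +5.2832
  t3: -1.2493
  t4: +0.3871
  t5: -0.1960
  t6: +0.7323
  t7: +0.3887
  t8: +0.6860
  t9: +0.3441
  t10: +0.4926
  t11: +0.4900
  t12: -1.2609
  t13: +0.8630
  t14: +0.0211
  t15: +1.2980
  t16: +1.8184
  t17: +0.7778
  t18: +1.3384
  t19: -0.0564
  t20: +3.3400
  t21: +1.5642
  t22: -0.4008
  t23: -1.1589
  t24: +7.4406
  t25: +0.5098
  t26: -0.0293
  t27: -0.5892
  t28: +0.5828
  t29: +0.6372
  t30: -0.0921
  t31: +4.9852
  t32: +6.1672
  t33: +0.7770
  t34: -0.2548
Σ = +37.3459 → |volume| = 37.35

Directed edges: 102 total, each appears once with its reverse present → watertight.


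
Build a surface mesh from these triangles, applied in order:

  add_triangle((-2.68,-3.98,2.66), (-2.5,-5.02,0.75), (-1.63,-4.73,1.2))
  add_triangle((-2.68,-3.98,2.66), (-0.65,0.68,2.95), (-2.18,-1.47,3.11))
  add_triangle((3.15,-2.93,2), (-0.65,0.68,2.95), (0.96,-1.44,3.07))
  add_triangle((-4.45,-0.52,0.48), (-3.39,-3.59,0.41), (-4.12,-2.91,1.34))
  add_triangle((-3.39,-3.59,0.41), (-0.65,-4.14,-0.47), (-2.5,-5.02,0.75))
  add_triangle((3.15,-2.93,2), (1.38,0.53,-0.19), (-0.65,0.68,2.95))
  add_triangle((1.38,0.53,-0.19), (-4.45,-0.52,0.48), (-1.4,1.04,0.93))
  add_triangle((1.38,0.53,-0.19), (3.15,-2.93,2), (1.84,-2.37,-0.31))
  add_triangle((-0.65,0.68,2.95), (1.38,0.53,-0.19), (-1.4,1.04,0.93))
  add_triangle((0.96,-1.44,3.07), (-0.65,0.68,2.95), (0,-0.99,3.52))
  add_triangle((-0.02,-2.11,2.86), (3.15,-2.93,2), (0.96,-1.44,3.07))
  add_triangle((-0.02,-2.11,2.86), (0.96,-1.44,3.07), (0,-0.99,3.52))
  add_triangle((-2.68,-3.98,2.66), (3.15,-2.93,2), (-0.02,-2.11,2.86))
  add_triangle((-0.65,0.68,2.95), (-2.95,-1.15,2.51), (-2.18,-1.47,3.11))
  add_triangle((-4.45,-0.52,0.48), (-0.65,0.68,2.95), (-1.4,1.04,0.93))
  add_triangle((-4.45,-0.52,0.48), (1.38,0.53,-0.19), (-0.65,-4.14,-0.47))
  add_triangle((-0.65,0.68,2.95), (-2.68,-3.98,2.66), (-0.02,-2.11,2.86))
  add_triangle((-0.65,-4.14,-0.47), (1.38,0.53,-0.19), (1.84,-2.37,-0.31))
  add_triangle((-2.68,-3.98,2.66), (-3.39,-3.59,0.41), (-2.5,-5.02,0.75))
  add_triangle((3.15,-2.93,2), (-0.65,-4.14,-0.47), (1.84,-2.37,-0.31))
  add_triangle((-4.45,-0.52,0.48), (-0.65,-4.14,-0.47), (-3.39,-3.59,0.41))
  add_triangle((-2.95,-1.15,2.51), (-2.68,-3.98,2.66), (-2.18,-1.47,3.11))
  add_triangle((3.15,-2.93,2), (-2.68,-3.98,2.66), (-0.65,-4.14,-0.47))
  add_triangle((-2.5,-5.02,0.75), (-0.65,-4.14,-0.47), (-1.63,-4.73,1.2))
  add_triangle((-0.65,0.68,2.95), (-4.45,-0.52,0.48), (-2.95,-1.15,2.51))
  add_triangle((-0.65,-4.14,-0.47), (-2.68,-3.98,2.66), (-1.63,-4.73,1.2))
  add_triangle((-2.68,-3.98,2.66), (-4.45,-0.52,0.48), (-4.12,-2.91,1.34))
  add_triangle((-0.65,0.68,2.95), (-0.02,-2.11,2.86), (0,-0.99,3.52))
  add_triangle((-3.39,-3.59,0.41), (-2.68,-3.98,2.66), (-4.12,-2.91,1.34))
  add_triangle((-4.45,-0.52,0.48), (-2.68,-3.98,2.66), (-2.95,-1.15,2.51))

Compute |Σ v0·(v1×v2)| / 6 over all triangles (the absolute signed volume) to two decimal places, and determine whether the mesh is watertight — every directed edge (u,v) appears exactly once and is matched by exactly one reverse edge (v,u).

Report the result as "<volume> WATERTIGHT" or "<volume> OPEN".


63.66 WATERTIGHT

Per-triangle v0·(v1×v2)/6:
  t1: +1.5419
  t2: +1.1242
  t3: +1.0632
  t4: +2.0416
  t5: +1.6084
  t6: +3.2440
  t7: +0.2498
  t8: +1.7761
  t9: +0.8803
  t10: +0.6304
  t11: +1.9246
  t12: +0.7421
  t13: +4.8880
  t14: +1.3069
  t15: +2.1340
  t16: +0.2717
  t17: +4.2289
  t18: +0.3452
  t19: +2.8424
  t20: +3.6624
  t21: +1.4130
  t22: +1.6956
  t23: +11.0591
  t24: +1.2435
  t25: +2.9489
  t26: -0.5578
  t27: +1.8348
  t28: +0.5156
  t29: +2.4608
  t30: +4.5447
Σ = +63.6642 → |volume| = 63.66

Directed edges: 90 total, each appears once with its reverse present → watertight.


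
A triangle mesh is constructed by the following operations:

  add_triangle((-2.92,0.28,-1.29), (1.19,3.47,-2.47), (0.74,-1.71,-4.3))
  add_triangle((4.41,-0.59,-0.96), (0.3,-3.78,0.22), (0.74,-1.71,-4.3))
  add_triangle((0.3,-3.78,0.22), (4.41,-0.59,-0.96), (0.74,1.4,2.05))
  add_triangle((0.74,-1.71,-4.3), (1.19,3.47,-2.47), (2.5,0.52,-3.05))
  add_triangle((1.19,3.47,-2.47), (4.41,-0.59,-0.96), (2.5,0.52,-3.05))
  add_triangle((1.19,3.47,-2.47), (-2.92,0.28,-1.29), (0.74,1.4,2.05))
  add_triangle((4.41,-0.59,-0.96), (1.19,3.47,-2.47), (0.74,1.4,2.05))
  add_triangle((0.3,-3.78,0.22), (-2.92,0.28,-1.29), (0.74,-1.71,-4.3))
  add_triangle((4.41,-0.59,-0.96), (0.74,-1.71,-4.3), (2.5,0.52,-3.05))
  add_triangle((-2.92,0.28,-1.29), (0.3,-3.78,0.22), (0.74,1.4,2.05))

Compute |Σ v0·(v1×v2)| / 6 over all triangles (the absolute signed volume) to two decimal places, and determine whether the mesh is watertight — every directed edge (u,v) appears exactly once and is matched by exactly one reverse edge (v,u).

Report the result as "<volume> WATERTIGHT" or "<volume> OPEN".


69.99 WATERTIGHT

Per-triangle v0·(v1×v2)/6:
  t1: +10.4602
  t2: +11.7149
  t3: +6.3922
  t4: +5.3522
  t5: +5.2955
  t6: +5.1501
  t7: +8.3340
  t8: +8.5167
  t9: +5.5664
  t10: +3.2083
Σ = +69.9903 → |volume| = 69.99

Directed edges: 30 total, each appears once with its reverse present → watertight.


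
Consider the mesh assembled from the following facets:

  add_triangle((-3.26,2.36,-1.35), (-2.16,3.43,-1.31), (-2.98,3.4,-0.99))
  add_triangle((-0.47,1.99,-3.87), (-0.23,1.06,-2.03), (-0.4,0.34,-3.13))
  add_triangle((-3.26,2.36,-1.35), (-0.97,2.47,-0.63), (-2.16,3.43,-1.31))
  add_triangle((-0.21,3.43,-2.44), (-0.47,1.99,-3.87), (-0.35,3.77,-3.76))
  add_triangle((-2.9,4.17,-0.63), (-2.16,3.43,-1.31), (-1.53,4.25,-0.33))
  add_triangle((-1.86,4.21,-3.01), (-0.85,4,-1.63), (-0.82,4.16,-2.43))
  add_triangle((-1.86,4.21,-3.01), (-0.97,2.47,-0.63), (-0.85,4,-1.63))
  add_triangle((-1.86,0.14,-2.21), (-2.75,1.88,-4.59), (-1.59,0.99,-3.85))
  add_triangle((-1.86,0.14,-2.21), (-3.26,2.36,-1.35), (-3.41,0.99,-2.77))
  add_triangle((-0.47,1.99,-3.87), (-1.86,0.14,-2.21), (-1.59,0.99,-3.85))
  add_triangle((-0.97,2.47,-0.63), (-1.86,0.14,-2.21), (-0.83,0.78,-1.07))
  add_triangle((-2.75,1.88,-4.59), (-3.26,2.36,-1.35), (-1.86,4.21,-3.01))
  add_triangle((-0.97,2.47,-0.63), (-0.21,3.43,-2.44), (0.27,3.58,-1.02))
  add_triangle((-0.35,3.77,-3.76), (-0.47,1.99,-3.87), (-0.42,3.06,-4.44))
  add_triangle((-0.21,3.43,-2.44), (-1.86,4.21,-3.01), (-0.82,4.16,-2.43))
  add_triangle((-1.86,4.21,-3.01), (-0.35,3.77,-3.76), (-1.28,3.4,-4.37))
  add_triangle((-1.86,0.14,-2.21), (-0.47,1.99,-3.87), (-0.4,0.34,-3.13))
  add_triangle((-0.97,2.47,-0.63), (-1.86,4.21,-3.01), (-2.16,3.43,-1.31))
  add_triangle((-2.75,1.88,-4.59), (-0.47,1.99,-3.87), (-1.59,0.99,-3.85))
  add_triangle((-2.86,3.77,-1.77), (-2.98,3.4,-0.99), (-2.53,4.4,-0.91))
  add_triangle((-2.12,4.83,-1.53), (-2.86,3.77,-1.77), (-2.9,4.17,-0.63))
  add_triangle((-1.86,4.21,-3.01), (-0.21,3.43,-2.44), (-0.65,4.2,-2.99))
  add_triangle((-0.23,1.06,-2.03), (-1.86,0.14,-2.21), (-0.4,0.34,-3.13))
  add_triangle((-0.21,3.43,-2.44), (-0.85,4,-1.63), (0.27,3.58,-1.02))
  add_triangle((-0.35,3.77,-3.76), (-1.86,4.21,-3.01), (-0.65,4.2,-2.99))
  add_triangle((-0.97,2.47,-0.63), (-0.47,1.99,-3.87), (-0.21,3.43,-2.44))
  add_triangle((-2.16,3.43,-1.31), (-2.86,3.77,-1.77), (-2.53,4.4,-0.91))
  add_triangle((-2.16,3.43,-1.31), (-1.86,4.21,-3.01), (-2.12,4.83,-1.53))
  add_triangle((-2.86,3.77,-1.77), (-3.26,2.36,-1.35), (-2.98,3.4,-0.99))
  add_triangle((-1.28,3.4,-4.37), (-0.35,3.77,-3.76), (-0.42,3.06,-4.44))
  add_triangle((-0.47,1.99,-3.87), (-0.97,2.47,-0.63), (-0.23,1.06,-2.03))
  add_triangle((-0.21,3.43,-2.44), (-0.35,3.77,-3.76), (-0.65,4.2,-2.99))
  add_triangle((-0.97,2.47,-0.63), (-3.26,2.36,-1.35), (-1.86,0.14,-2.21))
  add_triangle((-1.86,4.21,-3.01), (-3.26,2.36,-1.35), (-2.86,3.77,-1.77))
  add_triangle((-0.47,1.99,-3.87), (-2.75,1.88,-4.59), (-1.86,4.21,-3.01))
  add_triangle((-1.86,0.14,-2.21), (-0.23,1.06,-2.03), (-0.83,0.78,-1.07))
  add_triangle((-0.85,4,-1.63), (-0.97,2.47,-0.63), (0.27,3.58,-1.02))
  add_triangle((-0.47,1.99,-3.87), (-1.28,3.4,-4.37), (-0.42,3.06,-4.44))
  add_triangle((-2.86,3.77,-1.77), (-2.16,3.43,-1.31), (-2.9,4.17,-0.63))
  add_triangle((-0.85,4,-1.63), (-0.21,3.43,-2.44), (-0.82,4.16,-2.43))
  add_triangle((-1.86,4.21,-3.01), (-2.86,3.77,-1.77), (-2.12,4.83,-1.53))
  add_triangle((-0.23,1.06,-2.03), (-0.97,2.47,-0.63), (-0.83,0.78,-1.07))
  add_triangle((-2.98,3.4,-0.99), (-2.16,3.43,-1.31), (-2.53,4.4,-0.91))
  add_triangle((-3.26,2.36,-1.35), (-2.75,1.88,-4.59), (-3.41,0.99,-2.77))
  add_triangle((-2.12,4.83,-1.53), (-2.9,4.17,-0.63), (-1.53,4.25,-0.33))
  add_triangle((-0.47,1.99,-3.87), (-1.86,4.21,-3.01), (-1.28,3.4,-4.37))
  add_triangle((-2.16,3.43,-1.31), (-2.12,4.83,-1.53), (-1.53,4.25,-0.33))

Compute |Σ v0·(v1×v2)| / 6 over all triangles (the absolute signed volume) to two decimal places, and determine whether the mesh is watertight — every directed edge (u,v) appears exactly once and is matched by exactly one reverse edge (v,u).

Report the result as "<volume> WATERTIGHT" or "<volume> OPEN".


19.82 OPEN

Per-triangle v0·(v1×v2)/6:
  t1: -0.5280
  t2: +0.0133
  t3: +0.1676
  t4: -0.0474
  t5: -0.8334
  t6: +0.5281
  t7: +0.6264
  t8: +0.6601
  t9: -0.2665
  t10: -0.2947
  t11: -0.1785
  t12: +5.5043
  t13: -1.0298
  t14: -0.0878
  t15: +0.4897
  t16: +1.6241
  t17: +1.2905
  t18: +0.6110
  t19: +1.0520
  t20: +0.5988
  t21: +1.1662
  t22: -0.0013
  t23: -0.6893
  t24: +0.8680
  t25: +0.9124
  t26: -1.3731
  t27: +0.1686
  t28: -0.8811
  t29: +0.6208
  t30: +0.7575
  t31: +0.0322
  t32: +0.2420
  t33: -1.5326
  t34: +1.1571
  t35: +4.2278
  t36: -0.3637
  t37: +0.3890
  t38: +0.4641
  t39: -0.3191
  t40: +0.2097
  t41: +1.6209
  t42: -0.4461
  t43: -0.4120
  t44: +2.6908
  t45: +1.0617
  t46: -0.1753
  t47: -0.4751
Σ = +19.8199 → |volume| = 19.82

Directed edges: 141 total; 3 unmatched, e.g. (-1.86,0.14,-2.21)→(-2.75,1.88,-4.59) → open.


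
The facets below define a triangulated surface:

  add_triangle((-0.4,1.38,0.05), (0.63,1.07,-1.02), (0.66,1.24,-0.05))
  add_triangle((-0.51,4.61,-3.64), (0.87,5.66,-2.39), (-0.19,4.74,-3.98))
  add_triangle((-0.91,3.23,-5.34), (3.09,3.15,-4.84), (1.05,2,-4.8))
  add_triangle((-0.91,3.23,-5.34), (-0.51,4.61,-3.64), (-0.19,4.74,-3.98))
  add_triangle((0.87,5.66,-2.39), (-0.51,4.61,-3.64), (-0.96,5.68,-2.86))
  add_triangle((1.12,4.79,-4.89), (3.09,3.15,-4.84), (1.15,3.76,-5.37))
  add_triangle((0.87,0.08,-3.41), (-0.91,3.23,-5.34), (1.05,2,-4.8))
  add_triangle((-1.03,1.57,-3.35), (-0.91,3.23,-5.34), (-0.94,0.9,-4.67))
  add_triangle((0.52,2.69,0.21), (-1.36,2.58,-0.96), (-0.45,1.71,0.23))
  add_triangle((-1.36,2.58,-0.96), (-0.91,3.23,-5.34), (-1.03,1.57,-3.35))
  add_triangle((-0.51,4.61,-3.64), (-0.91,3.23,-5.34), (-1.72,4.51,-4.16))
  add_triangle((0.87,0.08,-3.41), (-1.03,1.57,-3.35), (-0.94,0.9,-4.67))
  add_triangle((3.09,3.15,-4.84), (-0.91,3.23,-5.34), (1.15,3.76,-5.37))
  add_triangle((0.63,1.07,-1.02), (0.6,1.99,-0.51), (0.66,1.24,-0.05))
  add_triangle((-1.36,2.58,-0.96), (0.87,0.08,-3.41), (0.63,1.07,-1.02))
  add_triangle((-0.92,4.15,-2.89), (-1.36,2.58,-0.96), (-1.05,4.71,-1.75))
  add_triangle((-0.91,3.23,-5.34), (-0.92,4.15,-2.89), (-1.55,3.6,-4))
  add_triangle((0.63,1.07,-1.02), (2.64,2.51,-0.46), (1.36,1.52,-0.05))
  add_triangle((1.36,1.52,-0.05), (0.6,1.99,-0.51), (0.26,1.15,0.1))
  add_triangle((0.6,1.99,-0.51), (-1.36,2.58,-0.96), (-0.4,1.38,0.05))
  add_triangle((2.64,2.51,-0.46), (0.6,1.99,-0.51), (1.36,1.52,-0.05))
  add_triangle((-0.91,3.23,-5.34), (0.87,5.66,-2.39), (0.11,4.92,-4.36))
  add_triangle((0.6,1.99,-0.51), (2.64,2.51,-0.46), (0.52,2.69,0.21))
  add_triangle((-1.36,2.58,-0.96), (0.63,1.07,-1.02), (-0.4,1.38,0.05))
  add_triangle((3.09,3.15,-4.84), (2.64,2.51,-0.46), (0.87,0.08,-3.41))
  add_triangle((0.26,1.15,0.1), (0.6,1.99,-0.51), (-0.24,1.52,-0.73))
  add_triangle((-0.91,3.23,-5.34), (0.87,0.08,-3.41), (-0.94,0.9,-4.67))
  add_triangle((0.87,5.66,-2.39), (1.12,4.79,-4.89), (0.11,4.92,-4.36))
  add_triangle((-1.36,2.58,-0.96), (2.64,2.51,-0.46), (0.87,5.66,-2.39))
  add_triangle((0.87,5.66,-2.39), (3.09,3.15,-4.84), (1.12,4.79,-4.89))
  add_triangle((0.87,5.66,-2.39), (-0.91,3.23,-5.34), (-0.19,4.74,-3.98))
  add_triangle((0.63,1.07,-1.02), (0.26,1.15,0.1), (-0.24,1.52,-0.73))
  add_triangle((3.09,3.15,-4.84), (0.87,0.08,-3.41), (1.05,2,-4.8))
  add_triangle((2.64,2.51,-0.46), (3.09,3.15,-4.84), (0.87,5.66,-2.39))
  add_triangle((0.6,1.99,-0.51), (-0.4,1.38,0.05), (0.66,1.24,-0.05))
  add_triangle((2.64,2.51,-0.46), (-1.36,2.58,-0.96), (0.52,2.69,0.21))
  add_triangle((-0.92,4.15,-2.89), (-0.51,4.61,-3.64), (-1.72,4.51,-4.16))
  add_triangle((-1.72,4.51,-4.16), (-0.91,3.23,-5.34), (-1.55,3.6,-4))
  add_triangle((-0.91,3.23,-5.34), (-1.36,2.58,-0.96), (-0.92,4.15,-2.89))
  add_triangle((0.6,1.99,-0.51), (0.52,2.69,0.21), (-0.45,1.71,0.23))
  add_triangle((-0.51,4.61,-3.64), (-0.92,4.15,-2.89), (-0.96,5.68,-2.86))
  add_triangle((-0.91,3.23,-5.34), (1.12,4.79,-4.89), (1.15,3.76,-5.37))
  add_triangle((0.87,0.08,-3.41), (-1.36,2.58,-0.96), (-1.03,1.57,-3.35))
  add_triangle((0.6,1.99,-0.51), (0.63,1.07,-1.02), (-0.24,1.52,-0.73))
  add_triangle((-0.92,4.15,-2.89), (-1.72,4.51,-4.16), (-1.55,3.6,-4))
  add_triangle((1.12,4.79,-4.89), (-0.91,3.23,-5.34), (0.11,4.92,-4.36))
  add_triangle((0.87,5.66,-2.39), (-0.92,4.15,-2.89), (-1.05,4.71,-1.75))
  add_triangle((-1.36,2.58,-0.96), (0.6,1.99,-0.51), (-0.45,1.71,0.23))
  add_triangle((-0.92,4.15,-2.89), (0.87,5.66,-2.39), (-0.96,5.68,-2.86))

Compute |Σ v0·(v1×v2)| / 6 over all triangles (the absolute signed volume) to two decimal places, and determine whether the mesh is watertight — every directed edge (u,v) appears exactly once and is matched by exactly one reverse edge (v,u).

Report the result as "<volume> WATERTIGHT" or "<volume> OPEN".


Per-triangle v0·(v1×v2)/6:
  t1: -0.2277
  t2: +0.8070
  t3: +3.5173
  t4: +0.8175
  t5: +2.3976
  t6: +2.5263
  t7: +2.1294
  t8: +0.7279
  t9: +0.4869
  t10: +1.3028
  t11: +2.3628
  t12: -0.9600
  t13: +1.3746
  t14: +0.0981
  t15: -1.4916
  t16: +0.8306
  t17: -1.4071
  t18: -0.1297
  t19: +0.1278
  t20: +0.3671
  t21: +0.1573
  t22: +0.6044
  t23: -0.5795
  t24: -0.3769
  t25: +1.7183
  t26: +0.1012
  t27: +2.7402
  t28: +2.5743
  t29: +1.2693
  t30: +5.7779
  t31: +0.8204
  t32: -0.1886
  t33: +2.2913
  t34: +8.9382
  t35: +0.1108
  t36: +1.6686
  t37: +0.5750
  t38: +0.4785
  t39: +1.7969
  t40: -0.2235
  t41: +0.4768
  t42: +2.4776
  t43: -1.3790
  t44: +0.2074
  t45: -0.2136
  t46: +2.5775
  t47: +2.2548
  t48: -0.5695
  t49: -1.2889
Σ = +50.4547 → |volume| = 50.45

Directed edges: 147 total; 9 unmatched, e.g. (0.87,0.08,-3.41)→(0.63,1.07,-1.02) → open.

50.45 OPEN


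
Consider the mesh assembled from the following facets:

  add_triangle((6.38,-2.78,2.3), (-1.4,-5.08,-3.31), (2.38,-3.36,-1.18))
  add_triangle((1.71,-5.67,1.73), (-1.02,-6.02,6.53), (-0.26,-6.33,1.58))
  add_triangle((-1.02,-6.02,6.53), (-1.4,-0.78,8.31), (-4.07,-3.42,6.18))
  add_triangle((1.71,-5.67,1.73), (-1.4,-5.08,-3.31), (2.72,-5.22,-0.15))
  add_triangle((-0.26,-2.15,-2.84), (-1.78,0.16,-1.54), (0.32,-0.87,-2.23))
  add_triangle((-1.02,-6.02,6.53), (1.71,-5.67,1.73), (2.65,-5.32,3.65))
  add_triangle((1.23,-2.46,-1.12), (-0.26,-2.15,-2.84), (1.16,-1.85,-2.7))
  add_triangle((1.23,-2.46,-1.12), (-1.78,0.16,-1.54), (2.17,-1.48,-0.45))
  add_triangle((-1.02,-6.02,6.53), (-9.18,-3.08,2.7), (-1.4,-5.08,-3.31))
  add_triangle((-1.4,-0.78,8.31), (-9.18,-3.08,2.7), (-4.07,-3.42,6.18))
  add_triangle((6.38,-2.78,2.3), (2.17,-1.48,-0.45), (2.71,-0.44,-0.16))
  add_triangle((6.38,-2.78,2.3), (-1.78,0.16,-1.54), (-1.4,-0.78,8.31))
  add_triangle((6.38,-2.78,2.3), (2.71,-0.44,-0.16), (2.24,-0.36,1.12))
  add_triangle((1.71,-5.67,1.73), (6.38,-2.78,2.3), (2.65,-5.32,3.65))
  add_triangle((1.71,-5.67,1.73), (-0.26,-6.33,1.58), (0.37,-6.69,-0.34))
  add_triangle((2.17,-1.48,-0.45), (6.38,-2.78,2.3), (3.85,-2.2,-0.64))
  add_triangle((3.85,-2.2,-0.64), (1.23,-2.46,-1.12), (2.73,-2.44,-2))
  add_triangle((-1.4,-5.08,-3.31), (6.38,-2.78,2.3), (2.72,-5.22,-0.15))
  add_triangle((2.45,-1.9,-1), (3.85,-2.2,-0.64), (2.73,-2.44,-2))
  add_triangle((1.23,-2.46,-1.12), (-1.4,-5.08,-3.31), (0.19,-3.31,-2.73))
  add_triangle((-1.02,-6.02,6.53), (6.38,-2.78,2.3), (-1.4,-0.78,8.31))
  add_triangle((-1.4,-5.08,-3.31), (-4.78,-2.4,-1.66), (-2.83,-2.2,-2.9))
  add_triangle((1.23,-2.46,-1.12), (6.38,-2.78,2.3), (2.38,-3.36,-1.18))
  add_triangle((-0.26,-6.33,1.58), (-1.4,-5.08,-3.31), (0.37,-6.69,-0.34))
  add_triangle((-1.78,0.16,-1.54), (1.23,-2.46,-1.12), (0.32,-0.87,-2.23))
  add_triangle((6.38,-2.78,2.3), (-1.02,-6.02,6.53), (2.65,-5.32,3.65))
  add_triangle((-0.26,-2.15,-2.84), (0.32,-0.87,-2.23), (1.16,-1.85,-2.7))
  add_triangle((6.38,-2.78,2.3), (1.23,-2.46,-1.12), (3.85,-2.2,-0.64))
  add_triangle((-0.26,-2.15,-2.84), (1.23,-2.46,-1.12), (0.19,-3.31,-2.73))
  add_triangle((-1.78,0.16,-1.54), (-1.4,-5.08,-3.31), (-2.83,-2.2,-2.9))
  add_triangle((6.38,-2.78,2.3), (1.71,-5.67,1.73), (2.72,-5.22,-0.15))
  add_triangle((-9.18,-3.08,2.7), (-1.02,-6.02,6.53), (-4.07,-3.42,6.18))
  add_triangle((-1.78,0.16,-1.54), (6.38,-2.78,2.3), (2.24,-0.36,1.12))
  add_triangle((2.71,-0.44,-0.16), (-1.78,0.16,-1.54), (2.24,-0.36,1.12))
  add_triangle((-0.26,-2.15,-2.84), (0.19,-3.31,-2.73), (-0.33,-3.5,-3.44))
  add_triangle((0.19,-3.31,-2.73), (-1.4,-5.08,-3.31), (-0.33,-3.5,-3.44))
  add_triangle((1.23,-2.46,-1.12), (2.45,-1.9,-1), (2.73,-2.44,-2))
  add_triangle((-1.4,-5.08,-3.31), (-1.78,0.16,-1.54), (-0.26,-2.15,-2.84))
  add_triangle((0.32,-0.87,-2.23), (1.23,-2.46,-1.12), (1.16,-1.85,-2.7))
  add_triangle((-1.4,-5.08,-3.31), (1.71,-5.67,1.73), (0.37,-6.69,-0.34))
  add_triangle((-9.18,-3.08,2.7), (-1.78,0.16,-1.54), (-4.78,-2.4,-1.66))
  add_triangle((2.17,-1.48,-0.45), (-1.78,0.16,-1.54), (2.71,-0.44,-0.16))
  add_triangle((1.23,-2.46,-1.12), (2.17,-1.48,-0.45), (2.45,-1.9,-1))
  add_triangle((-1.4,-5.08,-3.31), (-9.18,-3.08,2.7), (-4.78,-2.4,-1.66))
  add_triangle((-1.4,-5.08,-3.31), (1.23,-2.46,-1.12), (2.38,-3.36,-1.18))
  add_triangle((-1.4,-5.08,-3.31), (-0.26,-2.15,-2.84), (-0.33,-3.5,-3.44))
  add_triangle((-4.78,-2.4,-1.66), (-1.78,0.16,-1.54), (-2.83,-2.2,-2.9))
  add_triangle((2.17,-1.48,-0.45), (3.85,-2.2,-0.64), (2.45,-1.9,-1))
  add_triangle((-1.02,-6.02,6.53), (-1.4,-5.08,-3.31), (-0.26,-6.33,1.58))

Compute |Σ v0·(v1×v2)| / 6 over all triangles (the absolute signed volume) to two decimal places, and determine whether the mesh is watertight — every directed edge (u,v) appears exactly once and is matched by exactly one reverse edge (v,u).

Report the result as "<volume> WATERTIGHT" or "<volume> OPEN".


328.04 OPEN

Per-triangle v0·(v1×v2)/6:
  t1: +5.4014
  t2: +10.5615
  t3: +22.9976
  t4: +10.0906
  t5: +0.9637
  t6: +10.0681
  t7: +1.1961
  t8: +0.7896
  t9: +76.2757
  t10: +22.4612
  t11: +1.6169
  t12: -7.0979
  t13: +0.9909
  t14: +9.1795
  t15: +4.3338
  t16: -0.4679
  t17: +1.2263
  t18: +5.1953
  t19: -0.1614
  t20: +1.3767
  t21: +50.3958
  t22: +4.9327
  t23: -0.3078
  t24: +5.6403
  t25: -1.2022
  t26: +12.0278
  t27: +0.4968
  t28: +3.2805
  t29: +0.4485
  t30: +0.8308
  t31: +10.6980
  t32: +23.7038
  t33: -0.3839
  t34: -0.0702
  t35: +0.1954
  t36: +0.7740
  t37: -0.4632
  t38: +2.6855
  t39: -0.2643
  t40: +0.9691
  t41: +6.0659
  t42: +0.8191
  t43: -0.2168
  t44: +17.0918
  t45: +0.2788
  t46: +0.4468
  t47: +2.1816
  t48: -0.0626
  t49: +10.0509
Σ = +328.0407 → |volume| = 328.04

Directed edges: 147 total; 3 unmatched, e.g. (-1.4,-0.78,8.31)→(-9.18,-3.08,2.7) → open.


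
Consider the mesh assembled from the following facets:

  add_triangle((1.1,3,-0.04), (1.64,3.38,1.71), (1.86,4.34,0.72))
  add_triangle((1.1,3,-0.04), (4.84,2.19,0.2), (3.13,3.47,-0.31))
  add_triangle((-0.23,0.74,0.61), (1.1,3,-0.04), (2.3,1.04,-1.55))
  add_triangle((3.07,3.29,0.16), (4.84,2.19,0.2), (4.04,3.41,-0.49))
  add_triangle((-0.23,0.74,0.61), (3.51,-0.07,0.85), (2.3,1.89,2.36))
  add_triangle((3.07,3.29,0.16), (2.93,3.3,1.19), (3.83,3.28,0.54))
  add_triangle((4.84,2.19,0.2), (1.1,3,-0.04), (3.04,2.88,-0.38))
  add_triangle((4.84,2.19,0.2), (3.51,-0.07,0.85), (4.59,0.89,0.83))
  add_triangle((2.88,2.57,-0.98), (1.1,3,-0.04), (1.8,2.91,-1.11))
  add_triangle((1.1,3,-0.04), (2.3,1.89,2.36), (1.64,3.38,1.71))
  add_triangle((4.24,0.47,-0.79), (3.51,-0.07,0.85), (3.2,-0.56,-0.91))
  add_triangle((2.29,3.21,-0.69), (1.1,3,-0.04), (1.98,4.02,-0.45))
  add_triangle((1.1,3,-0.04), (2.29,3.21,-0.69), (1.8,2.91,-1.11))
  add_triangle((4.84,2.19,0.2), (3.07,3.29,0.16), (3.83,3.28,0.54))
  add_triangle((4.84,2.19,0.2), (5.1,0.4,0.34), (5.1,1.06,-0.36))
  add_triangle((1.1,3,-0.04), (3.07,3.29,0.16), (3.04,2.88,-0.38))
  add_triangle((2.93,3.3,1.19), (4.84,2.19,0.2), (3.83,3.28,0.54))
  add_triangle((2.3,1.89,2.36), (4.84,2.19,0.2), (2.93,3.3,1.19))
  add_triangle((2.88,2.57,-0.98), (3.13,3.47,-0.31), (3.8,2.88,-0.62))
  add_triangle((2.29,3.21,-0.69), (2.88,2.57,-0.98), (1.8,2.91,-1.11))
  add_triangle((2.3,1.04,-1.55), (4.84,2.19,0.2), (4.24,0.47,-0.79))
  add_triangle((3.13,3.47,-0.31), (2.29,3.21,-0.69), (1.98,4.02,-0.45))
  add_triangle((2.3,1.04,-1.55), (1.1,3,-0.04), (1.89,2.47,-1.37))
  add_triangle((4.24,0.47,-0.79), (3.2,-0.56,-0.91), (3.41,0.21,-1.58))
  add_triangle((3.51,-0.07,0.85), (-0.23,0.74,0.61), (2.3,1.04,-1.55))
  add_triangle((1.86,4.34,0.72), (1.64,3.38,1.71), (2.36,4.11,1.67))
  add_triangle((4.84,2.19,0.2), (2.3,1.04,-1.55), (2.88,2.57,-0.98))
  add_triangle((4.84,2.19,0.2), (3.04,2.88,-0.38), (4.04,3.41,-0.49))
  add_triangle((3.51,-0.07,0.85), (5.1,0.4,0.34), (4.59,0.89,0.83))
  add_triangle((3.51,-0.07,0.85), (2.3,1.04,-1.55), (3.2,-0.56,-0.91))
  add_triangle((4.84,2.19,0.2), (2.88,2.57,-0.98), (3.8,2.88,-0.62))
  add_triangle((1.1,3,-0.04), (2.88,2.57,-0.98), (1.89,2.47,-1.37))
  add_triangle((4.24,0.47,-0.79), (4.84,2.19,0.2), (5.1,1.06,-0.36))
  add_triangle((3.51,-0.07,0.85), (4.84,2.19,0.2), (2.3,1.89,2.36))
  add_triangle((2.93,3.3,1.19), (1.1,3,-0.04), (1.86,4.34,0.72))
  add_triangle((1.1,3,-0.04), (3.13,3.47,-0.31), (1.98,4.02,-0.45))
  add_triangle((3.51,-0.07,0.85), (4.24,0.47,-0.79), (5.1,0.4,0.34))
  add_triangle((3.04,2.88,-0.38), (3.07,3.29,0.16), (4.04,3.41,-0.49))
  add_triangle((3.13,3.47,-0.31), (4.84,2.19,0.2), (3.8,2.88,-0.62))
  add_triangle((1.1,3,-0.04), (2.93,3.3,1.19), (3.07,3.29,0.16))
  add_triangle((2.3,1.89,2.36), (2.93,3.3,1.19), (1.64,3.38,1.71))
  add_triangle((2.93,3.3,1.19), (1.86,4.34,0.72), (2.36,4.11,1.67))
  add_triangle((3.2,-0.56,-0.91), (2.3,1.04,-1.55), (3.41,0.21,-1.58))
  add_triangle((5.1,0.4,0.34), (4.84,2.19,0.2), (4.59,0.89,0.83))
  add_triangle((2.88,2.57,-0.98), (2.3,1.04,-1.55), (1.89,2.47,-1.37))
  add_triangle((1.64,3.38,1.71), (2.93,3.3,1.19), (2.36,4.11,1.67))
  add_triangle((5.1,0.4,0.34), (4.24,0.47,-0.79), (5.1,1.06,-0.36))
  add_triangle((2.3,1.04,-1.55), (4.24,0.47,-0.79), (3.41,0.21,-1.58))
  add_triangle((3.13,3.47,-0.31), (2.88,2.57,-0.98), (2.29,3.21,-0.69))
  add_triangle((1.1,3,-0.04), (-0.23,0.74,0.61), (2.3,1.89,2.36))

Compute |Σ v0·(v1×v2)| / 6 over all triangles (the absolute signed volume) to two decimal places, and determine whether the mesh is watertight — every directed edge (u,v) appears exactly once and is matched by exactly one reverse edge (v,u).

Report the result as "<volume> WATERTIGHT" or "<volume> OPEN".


Per-triangle v0·(v1×v2)/6:
  t1: +0.0799
  t2: +0.7452
  t3: -0.2096
  t4: +1.0496
  t5: -0.0218
  t6: +0.4655
  t7: -0.9169
  t8: -0.1816
  t9: -0.6912
  t10: -0.9324
  t11: +1.0740
  t12: -0.0569
  t13: +0.3589
  t14: +0.5440
  t15: +1.0084
  t16: +0.5205
  t17: +0.7260
  t18: +2.8747
  t19: +0.4039
  t20: +0.3344
  t21: +1.9216
  t22: +0.3521
  t23: -0.5267
  t24: +0.5734
  t25: -1.3293
  t26: +0.3608
  t27: +1.6817
  t28: -0.1520
  t29: +0.4313
  t30: -1.6819
  t31: +0.2348
  t32: +0.8299
  t33: +0.3045
  t34: +3.5126
  t35: +0.5032
  t36: +0.3015
  t37: +0.2429
  t38: +0.1179
  t39: +0.8760
  t40: +0.9746
  t41: +1.4244
  t42: +0.8052
  t43: -0.0840
  t44: +0.8616
  t45: +0.6418
  t46: +0.2076
  t47: +0.5200
  t48: +0.6572
  t49: +0.3938
  t50: +1.0960
Σ = +23.2271 → |volume| = 23.23

Directed edges: 150 total, each appears once with its reverse present → watertight.

23.23 WATERTIGHT


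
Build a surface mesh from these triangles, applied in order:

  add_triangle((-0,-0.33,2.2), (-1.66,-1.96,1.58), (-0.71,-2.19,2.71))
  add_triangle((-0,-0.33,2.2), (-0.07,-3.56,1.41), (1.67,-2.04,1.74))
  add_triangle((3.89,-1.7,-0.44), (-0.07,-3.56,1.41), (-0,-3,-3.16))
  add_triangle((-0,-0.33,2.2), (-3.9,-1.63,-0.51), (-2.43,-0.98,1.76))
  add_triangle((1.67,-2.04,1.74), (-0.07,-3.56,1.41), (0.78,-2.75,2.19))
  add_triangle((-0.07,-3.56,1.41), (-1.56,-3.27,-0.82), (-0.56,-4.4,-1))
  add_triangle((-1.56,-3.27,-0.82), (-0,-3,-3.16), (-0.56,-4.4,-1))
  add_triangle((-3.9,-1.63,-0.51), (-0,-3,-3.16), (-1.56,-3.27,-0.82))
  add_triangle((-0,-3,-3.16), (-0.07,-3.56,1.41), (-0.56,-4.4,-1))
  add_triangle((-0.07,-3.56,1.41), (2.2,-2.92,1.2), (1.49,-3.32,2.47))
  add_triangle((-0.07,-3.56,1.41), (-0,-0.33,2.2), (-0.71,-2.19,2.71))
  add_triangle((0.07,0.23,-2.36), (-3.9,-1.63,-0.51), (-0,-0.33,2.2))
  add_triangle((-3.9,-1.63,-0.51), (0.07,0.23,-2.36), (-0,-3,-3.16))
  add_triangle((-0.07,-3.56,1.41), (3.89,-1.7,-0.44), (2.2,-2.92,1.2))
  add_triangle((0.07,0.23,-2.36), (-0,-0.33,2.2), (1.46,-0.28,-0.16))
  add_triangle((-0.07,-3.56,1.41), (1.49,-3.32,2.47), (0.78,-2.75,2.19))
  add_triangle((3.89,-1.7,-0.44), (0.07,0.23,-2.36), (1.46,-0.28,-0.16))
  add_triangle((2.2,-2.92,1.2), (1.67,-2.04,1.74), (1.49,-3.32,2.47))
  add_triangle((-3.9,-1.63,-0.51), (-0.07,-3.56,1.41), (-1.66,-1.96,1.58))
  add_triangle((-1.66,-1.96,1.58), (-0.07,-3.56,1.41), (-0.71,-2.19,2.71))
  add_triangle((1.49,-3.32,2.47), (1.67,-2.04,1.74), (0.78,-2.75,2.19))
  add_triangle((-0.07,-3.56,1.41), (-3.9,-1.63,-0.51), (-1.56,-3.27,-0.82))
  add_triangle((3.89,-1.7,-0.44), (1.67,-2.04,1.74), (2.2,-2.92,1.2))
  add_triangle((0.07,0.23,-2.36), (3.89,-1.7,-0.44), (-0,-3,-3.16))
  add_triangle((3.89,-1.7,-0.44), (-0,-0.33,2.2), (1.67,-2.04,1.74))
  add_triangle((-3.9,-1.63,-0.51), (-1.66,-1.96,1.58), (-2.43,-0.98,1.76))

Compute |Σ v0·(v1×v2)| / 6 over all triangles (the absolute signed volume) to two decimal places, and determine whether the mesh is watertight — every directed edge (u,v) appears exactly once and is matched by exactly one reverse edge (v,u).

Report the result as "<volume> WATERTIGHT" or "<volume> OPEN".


49.17 OPEN

Per-triangle v0·(v1×v2)/6:
  t1: +0.6370
  t2: +2.0961
  t3: +10.0832
  t4: -0.4966
  t5: -0.6557
  t6: +1.8398
  t7: +2.1002
  t8: +4.1762
  t9: +1.3175
  t10: +1.5070
  t11: +0.8259
  t12: -0.2211
  t13: +5.0322
  t14: +1.5924
  t15: -0.0586
  t16: +0.4442
  t17: +0.5469
  t18: +0.5154
  t19: +2.9563
  t20: +1.4547
  t21: +0.1160
  t22: +3.8287
  t23: +1.2186
  t24: +5.1087
  t25: +1.4561
  t26: +1.7517
Σ = +49.1725 → |volume| = 49.17

Directed edges: 78 total; 6 unmatched, e.g. (-0,-0.33,2.2)→(-1.66,-1.96,1.58) → open.


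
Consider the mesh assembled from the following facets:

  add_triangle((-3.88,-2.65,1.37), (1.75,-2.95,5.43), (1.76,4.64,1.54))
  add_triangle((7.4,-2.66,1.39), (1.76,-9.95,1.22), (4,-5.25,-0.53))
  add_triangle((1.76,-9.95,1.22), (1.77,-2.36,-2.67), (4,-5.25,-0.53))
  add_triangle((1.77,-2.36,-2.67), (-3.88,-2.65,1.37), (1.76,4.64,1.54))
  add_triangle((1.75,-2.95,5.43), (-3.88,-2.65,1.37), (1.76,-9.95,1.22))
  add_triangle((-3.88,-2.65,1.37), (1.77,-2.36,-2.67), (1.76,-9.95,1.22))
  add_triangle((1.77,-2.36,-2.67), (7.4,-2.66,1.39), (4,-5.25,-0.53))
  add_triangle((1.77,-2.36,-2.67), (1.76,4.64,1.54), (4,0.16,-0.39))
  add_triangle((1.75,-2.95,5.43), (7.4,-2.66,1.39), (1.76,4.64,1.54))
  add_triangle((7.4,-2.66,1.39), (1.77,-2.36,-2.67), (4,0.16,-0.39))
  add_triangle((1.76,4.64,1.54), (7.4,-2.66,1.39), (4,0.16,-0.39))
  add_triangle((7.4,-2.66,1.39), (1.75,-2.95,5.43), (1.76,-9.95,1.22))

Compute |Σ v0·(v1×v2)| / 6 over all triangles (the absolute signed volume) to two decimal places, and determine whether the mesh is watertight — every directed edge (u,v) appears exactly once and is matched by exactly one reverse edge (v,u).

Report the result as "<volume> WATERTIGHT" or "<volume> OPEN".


Per-triangle v0·(v1×v2)/6:
  t1: +19.2396
  t2: +18.9062
  t3: +12.4404
  t4: -0.4419
  t5: +38.6794
  t6: +18.9979
  t7: +11.3925
  t8: +4.8345
  t9: +36.6352
  t10: +8.3433
  t11: +9.8055
  t12: +56.0750
Σ = +234.9077 → |volume| = 234.91

Directed edges: 36 total, each appears once with its reverse present → watertight.

234.91 WATERTIGHT


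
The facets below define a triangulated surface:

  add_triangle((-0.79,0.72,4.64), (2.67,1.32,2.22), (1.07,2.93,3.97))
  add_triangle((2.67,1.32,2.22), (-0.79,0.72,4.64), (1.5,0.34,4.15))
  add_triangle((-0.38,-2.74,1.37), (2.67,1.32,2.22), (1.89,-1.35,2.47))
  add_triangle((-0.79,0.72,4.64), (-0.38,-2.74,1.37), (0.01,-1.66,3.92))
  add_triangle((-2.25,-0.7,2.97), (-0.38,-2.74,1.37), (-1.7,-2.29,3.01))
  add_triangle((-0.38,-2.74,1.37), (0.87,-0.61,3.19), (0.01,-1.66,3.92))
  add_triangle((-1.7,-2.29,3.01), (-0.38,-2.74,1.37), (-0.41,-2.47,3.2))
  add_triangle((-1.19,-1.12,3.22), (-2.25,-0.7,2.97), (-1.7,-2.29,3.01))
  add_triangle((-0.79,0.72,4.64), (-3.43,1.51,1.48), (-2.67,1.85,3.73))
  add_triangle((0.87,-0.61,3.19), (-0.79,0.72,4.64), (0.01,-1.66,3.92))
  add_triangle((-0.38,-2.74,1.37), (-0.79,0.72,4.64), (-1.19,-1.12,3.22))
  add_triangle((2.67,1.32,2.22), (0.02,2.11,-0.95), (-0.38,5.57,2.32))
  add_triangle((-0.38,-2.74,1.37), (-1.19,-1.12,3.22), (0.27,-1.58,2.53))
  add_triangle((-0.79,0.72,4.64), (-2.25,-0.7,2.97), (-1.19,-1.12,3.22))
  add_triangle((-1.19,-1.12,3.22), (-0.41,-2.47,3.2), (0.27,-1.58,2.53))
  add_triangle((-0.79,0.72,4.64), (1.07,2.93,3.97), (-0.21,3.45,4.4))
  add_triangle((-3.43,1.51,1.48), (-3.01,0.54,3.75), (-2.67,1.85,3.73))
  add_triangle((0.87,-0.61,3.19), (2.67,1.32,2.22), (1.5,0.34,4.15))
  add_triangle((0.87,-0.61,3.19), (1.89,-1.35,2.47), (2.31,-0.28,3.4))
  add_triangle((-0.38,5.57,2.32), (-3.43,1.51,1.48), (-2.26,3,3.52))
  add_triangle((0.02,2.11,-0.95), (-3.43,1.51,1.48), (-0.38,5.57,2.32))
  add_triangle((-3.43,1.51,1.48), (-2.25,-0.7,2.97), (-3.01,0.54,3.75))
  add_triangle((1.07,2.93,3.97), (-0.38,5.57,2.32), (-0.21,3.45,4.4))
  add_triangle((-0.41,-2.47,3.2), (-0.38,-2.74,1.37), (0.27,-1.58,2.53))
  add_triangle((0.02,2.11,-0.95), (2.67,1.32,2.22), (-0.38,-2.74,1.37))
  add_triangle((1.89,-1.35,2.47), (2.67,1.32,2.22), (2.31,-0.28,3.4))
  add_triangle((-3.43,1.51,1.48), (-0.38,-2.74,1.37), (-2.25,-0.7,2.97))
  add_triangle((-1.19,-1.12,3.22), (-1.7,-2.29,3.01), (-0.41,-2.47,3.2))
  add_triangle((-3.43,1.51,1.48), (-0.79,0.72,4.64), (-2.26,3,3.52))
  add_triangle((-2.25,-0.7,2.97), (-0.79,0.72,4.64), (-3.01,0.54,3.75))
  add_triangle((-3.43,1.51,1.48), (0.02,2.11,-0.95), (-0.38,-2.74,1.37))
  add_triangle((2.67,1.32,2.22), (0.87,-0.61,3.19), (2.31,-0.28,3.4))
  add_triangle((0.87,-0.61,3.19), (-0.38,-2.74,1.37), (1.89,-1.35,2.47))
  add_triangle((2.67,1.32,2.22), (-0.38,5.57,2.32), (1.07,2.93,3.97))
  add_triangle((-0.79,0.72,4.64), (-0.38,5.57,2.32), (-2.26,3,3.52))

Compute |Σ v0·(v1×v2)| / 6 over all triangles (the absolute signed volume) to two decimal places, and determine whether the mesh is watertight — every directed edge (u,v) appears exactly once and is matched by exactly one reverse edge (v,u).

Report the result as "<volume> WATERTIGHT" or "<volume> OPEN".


Per-triangle v0·(v1×v2)/6:
  t1: +4.1371
  t2: +2.3811
  t3: -0.6934
  t4: +1.8042
  t5: +0.1796
  t6: +1.0305
  t7: +1.1831
  t8: +0.8738
  t9: -1.1093
  t10: +1.8999
  t11: +1.2816
  t12: +4.9402
  t13: -1.4163
  t14: +1.6087
  t15: +0.5873
  t16: +2.7715
  t17: +2.1023
  t18: +0.9028
  t19: +0.8846
  t20: +5.3885
  t21: +5.5190
  t22: +1.4717
  t23: +3.4283
  t24: +0.4925
  t25: -0.4778
  t26: +0.9352
  t27: +2.1571
  t28: +0.9433
  t29: +4.3863
  t30: +2.0725
  t31: +0.1037
  t32: +0.8762
  t33: +1.9542
  t34: +5.0762
  t35: +6.7195
Σ = +66.3956 → |volume| = 66.40

Directed edges: 105 total; 9 unmatched, e.g. (-0.79,0.72,4.64)→(1.5,0.34,4.15) → open.

66.40 OPEN


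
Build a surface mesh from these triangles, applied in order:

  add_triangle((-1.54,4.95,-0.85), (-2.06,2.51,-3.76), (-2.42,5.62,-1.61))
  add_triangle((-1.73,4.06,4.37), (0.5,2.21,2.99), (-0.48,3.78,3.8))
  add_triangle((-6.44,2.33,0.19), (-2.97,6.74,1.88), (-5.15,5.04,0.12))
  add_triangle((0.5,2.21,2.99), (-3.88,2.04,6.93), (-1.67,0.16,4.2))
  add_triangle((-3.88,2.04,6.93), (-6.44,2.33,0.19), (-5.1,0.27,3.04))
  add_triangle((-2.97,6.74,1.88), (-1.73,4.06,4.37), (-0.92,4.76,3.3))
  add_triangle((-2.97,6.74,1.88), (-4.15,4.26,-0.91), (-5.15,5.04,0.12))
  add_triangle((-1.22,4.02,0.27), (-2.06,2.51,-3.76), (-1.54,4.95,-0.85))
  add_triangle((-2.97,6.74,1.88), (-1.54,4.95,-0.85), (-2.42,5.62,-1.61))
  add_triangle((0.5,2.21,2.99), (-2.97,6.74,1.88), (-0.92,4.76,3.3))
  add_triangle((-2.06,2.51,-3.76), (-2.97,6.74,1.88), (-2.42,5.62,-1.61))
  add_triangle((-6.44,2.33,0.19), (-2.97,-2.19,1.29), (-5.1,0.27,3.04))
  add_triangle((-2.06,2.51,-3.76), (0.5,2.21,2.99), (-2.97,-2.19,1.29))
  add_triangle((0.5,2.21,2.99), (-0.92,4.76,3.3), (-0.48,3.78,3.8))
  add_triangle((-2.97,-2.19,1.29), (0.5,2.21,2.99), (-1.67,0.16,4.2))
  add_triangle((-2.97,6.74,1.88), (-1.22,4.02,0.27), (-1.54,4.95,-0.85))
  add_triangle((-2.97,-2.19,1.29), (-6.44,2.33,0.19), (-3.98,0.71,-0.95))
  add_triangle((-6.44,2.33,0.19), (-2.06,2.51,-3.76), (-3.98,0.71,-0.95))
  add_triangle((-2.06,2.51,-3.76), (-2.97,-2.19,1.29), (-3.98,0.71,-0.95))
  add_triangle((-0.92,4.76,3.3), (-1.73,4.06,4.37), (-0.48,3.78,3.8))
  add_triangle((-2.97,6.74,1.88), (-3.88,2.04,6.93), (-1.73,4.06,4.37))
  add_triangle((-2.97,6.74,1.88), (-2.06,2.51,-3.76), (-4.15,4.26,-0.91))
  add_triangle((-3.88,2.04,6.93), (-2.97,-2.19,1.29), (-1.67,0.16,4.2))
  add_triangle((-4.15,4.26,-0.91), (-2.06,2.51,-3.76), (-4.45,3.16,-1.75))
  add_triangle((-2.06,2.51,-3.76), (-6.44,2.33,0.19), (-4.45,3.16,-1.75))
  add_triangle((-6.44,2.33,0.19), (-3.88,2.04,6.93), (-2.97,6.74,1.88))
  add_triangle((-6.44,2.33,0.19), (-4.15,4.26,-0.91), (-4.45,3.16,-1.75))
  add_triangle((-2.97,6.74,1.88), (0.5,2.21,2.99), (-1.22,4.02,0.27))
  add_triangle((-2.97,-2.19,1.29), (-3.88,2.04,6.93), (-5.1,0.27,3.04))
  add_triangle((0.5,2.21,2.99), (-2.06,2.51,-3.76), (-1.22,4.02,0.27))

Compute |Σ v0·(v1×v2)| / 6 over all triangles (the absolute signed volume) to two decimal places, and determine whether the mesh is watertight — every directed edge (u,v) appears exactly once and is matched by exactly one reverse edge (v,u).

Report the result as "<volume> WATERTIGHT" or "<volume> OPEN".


137.51 OPEN

Per-triangle v0·(v1×v2)/6:
  t1: +1.1638
  t2: +0.7297
  t3: +6.3057
  t4: +3.7496
  t5: +13.4962
  t6: +4.1516
  t7: +3.6211
  t8: -0.9292
  t9: +2.1474
  t10: +0.1258
  t11: +3.6881
  t12: +8.0919
  t13: -10.6388
  t14: +0.5777
  t15: -0.9580
  t16: +0.7686
  t17: +4.6823
  t18: +5.0154
  t19: +3.0556
  t20: +1.1937
  t21: +11.2636
  t22: +9.1388
  t23: +4.8172
  t24: +3.4335
  t25: +2.7931
  t26: +40.2207
  t27: +3.8525
  t28: +2.8797
  t29: +8.4630
  t30: +0.6098
Σ = +137.5097 → |volume| = 137.51

Directed edges: 90 total; 6 unmatched, e.g. (-1.73,4.06,4.37)→(0.5,2.21,2.99) → open.


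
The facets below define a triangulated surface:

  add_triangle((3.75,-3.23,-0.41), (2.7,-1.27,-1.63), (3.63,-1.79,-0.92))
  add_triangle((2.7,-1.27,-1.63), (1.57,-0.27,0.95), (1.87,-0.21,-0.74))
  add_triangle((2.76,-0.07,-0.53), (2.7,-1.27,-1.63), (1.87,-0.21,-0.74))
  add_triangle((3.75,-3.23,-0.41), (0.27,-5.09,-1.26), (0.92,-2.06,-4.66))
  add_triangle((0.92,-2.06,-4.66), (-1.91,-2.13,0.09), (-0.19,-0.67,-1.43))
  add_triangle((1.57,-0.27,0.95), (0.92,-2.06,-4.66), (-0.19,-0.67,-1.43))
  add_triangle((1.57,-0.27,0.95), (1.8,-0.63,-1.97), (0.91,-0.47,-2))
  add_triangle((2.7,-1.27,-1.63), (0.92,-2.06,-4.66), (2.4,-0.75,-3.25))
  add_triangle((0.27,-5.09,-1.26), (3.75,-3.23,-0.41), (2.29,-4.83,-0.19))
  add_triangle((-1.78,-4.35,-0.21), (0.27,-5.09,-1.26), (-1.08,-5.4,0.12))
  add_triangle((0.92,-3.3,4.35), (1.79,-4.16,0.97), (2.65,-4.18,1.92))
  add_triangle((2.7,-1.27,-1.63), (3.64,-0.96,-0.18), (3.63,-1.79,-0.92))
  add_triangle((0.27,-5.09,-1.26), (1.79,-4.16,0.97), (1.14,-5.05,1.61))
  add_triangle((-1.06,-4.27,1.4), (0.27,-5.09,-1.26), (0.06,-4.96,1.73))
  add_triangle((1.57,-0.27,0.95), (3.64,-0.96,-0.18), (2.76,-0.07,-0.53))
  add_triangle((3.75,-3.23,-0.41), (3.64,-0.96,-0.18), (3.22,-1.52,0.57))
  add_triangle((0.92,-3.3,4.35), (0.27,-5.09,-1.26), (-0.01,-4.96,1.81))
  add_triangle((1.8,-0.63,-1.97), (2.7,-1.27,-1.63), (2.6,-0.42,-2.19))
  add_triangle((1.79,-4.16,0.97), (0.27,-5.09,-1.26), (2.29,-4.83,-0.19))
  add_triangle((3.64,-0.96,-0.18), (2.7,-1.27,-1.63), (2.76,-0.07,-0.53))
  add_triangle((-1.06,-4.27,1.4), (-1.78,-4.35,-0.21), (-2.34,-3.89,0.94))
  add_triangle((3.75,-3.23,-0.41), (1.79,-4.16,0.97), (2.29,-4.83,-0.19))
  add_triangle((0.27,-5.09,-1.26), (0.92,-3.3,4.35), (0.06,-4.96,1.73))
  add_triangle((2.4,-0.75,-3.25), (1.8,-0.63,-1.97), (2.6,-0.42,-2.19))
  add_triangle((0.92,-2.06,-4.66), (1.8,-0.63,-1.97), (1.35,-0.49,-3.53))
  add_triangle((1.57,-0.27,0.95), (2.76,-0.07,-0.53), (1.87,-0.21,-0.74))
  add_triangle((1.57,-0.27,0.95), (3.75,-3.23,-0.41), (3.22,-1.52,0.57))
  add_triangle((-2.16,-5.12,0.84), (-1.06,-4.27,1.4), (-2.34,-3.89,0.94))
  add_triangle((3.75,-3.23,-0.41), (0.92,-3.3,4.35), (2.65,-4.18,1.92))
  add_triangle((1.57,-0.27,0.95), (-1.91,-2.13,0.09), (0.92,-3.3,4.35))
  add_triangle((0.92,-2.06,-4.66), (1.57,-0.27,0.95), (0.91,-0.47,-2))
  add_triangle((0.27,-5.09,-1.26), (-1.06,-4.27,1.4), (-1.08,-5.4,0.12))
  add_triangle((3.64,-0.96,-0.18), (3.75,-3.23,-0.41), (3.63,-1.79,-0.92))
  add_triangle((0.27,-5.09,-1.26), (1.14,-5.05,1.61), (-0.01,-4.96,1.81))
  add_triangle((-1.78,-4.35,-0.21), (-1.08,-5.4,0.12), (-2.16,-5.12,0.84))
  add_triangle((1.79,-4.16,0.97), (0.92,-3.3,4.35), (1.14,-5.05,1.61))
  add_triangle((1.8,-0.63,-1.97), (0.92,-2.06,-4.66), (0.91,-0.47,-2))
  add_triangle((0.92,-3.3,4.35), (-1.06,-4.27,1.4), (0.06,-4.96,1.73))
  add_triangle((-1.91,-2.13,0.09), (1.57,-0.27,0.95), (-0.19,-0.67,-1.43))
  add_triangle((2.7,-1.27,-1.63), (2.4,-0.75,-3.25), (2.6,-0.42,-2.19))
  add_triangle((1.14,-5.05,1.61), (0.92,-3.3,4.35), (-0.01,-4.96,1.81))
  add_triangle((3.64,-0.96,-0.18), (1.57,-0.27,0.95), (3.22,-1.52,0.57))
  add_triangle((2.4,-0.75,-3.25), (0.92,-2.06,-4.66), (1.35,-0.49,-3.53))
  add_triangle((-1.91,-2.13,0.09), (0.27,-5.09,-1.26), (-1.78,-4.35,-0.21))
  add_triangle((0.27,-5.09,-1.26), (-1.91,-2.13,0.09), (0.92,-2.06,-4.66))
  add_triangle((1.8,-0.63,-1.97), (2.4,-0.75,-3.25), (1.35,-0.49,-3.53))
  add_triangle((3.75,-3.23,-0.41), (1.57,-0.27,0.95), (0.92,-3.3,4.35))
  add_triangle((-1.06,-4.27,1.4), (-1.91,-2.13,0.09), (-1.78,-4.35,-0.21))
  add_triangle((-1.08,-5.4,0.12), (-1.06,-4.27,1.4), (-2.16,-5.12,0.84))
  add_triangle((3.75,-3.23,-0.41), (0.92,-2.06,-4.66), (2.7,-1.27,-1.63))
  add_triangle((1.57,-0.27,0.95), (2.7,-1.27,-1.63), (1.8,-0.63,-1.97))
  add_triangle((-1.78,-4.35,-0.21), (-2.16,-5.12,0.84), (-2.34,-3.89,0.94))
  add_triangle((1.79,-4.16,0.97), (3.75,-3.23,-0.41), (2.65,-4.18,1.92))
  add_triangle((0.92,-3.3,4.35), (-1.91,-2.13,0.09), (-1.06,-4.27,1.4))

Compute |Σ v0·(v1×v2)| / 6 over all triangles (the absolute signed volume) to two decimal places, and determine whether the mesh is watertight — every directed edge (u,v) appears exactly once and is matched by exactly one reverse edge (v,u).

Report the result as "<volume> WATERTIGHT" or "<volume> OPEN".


Per-triangle v0·(v1×v2)/6:
  t1: +0.7700
  t2: -0.4899
  t3: +0.1274
  t4: +12.8671
  t5: +0.7403
  t6: -0.3048
  t7: -0.0371
  t8: +2.0187
  t9: +2.3809
  t10: +1.4801
  t11: +2.4413
  t12: +0.5053
  t13: +2.3282
  t14: +2.8048
  t15: +0.4446
  t16: +1.0828
  t17: -3.1169
  t18: -0.2587
  t19: +2.1115
  t20: +0.7305
  t21: -1.4332
  t22: +1.9831
  t23: +2.7595
  t24: -0.1093
  t25: -1.0510
  t26: -0.1339
  t27: +0.2550
  t28: +0.6081
  t29: +1.8149
  t30: -1.4161
  t31: -0.8413
  t32: +1.2583
  t33: +0.8933
  t34: +2.9102
  t35: +0.9083
  t36: +2.4144
  t37: +0.3575
  t38: +2.8748
  t39: -1.0750
  t40: +0.5450
  t41: +3.1694
  t42: +0.4819
  t43: +1.1136
  t44: +0.4347
  t45: +6.6977
  t46: -0.0587
  t47: +4.7684
  t48: +1.3053
  t49: +1.1997
  t50: +4.0655
  t51: +0.3713
  t52: +0.5367
  t53: +2.2335
  t54: +2.4594
Σ = +70.9268 → |volume| = 70.93

Directed edges: 162 total, each appears once with its reverse present → watertight.

70.93 WATERTIGHT
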